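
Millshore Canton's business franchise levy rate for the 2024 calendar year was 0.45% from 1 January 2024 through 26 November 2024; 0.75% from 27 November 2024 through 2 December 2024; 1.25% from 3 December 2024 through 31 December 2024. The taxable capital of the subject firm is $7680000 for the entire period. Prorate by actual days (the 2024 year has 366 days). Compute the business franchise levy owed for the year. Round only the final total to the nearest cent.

$39805.90

1 January – 26 November 2024: 331 days at 0.45% → $7680000 × 0.45% × 331/366 = $31255.0820
27 November – 2 December 2024: 6 days at 0.75% → $7680000 × 0.75% × 6/366 = $944.2623
3 December – 31 December 2024: 29 days at 1.25% → $7680000 × 1.25% × 29/366 = $7606.5574
Total = $39805.9016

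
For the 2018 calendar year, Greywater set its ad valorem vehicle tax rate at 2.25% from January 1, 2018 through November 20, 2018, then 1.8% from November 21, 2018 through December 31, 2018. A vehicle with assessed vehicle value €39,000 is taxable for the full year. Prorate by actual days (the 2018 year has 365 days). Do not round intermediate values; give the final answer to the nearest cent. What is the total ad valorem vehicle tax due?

€857.79

January 1 – November 20, 2018: 324 days at 2.25% → €39,000 × 2.25% × 324/365 = €778.9315
November 21 – December 31, 2018: 41 days at 1.8% → €39,000 × 1.8% × 41/365 = €78.8548
Total = €857.7863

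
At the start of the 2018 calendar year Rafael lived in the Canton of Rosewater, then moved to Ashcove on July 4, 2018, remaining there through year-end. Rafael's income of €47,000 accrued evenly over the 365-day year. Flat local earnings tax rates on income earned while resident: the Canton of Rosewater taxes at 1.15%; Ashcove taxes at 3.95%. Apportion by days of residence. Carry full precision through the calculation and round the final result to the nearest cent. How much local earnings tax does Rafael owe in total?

The Canton of Rosewater, January 1 – July 3, 2018: 184 days → €47,000 × 1.15% × 184/365 = €272.4712
Ashcove, July 4 – December 31, 2018: 181 days → €47,000 × 3.95% × 181/365 = €920.6205
Total = €1,193.0918

€1,193.09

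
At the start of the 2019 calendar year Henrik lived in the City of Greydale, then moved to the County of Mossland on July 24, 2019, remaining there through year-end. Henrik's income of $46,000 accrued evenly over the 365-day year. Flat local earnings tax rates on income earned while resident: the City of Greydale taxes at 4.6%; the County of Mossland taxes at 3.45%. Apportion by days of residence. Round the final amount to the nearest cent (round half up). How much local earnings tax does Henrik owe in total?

The City of Greydale, January 1 – July 23, 2019: 204 days → $46,000 × 4.6% × 204/365 = $1,182.6411
The County of Mossland, July 24 – December 31, 2019: 161 days → $46,000 × 3.45% × 161/365 = $700.0192
Total = $1,882.6603

$1,882.66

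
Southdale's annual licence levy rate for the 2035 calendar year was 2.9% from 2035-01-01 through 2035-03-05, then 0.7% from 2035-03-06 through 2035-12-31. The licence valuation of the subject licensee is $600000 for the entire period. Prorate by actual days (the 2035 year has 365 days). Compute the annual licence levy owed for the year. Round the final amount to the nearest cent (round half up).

2035-01-01 to 2035-03-05: 64 days at 2.9% → $600000 × 2.9% × 64/365 = $3050.9589
2035-03-06 to 2035-12-31: 301 days at 0.7% → $600000 × 0.7% × 301/365 = $3463.5616
Total = $6514.5205

$6514.52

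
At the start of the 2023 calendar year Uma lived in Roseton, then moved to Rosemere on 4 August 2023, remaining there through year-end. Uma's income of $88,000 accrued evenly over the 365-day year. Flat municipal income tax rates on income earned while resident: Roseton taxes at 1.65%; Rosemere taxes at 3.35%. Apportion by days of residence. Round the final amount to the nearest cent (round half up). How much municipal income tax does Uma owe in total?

$2,066.79

Roseton, 1 January – 3 August 2023: 215 days → $88,000 × 1.65% × 215/365 = $855.2877
Rosemere, 4 August – 31 December 2023: 150 days → $88,000 × 3.35% × 150/365 = $1,211.5068
Total = $2,066.7945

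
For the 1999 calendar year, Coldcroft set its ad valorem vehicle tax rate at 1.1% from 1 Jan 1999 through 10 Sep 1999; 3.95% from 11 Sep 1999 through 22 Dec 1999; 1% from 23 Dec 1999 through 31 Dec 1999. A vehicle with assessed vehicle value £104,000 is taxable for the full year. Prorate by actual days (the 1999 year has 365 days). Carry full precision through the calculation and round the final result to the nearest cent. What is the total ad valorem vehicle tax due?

£1,977.85

1 Jan – 10 Sep 1999: 253 days at 1.1% → £104,000 × 1.1% × 253/365 = £792.9644
11 Sep – 22 Dec 1999: 103 days at 3.95% → £104,000 × 3.95% × 103/365 = £1,159.2438
23 Dec – 31 Dec 1999: 9 days at 1% → £104,000 × 1% × 9/365 = £25.6438
Total = £1,977.8521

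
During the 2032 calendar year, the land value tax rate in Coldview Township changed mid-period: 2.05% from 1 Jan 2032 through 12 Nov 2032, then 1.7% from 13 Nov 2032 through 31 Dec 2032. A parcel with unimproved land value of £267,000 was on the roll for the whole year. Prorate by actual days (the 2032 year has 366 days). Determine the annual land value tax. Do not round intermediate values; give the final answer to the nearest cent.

1 Jan – 12 Nov 2032: 317 days at 2.05% → £267,000 × 2.05% × 317/366 = £4,740.7090
13 Nov – 31 Dec 2032: 49 days at 1.7% → £267,000 × 1.7% × 49/366 = £607.6803
Total = £5,348.3893

£5,348.39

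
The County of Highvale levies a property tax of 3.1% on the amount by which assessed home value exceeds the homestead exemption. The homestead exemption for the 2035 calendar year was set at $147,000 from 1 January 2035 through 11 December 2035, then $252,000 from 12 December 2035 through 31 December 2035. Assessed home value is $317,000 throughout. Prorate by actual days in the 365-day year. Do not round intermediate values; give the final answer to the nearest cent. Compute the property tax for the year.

1 January – 11 December 2035: 345 days, exemption $147,000 → ($317,000 − $147,000) × 3.1% × 345/365 = $4,981.2329
12 December – 31 December 2035: 20 days, exemption $252,000 → ($317,000 − $252,000) × 3.1% × 20/365 = $110.4110
Total = $5,091.6438

$5,091.64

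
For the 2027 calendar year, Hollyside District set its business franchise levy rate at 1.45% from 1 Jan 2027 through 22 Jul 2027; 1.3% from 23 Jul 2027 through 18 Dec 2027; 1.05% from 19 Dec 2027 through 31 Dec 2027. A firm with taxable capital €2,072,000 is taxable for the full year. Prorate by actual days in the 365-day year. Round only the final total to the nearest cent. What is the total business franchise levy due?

€28,480.07

1 Jan – 22 Jul 2027: 203 days at 1.45% → €2,072,000 × 1.45% × 203/365 = €16,709.4027
23 Jul – 18 Dec 2027: 149 days at 1.3% → €2,072,000 × 1.3% × 149/365 = €10,995.7918
19 Dec – 31 Dec 2027: 13 days at 1.05% → €2,072,000 × 1.05% × 13/365 = €774.8712
Total = €28,480.0658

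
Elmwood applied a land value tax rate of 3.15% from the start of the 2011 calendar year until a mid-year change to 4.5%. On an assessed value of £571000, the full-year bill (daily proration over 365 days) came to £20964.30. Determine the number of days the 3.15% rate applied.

224 days

Let d = days at the first rate; then 365 − d days at the second rate.
£571000 × [3.15%·d + 4.5%·(365−d)] / 365 = £20964.30
Solving gives d = 224, so the new rate took effect on 13 Aug 2011.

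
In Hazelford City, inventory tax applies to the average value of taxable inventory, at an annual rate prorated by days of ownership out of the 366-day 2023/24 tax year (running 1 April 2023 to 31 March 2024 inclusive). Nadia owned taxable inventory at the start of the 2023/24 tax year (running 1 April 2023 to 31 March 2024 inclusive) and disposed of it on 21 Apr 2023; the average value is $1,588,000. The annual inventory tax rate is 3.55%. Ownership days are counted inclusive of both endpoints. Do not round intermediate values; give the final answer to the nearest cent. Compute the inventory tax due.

Days held (1 Apr – 21 Apr 2023): 21 out of 366
Tax = $1,588,000 × 3.55% × 21/366 = $3,234.5738

$3,234.57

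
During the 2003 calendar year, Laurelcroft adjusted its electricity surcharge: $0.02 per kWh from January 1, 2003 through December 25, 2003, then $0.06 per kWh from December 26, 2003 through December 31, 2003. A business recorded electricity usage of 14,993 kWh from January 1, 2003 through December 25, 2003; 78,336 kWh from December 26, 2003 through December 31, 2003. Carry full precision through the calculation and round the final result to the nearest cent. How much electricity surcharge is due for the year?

$5,000.02

January 1 – December 25, 2003: 14,993 kWh at $0.02/kWh → $299.86
December 26 – December 31, 2003: 78,336 kWh at $0.06/kWh → $4,700.16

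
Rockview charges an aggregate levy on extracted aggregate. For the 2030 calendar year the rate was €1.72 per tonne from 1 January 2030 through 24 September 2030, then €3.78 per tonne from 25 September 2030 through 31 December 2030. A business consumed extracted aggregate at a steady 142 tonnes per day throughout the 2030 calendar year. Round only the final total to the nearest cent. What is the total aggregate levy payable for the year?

1 January – 24 September 2030: 267 days × 142 tonnes/day = 37,914 tonnes at €1.72/tonne → €65212.08
25 September – 31 December 2030: 98 days × 142 tonnes/day = 13,916 tonnes at €3.78/tonne → €52602.48

€117814.56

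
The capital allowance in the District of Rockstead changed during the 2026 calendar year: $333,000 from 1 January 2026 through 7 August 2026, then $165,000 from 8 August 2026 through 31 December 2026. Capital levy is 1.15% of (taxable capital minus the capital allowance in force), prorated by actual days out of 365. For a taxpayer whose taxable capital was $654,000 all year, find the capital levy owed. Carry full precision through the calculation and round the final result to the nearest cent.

$4,464.30

1 January – 7 August 2026: 219 days, exemption $333,000 → ($654,000 − $333,000) × 1.15% × 219/365 = $2,214.9000
8 August – 31 December 2026: 146 days, exemption $165,000 → ($654,000 − $165,000) × 1.15% × 146/365 = $2,249.4000
Total = $4,464.3000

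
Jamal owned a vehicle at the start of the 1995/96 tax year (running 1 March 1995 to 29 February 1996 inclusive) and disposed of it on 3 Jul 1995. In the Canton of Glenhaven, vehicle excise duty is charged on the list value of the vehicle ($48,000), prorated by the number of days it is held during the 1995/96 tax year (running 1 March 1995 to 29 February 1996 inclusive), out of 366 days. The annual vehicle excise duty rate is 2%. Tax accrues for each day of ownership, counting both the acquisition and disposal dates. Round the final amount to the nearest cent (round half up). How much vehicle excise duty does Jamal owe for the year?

Days held (1 Mar – 3 Jul 1995): 125 out of 366
Tax = $48,000 × 2% × 125/366 = $327.8689

$327.87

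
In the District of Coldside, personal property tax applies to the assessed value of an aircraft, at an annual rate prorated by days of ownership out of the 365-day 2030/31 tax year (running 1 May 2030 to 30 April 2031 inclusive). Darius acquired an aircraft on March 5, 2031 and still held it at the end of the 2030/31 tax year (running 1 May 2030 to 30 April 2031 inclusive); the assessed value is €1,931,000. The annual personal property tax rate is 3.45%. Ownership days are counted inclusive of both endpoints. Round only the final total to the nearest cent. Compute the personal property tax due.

€10,403.59

Days held (March 5 – April 30, 2031): 57 out of 365
Tax = €1,931,000 × 3.45% × 57/365 = €10,403.5932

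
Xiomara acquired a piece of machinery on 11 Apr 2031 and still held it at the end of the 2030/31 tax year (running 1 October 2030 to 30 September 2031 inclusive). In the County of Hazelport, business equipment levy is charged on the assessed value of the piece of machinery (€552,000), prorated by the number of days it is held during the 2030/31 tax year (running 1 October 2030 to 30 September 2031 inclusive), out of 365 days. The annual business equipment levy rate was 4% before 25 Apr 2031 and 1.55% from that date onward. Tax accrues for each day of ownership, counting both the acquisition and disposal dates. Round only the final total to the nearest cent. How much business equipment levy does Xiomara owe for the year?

€4,574.04

11 Apr – 24 Apr 2031: 14 days at 4% → €552,000 × 4% × 14/365 = €846.9041
25 Apr – 30 Sep 2031: 159 days at 1.55% → €552,000 × 1.55% × 159/365 = €3,727.1342
Total = €4,574.0384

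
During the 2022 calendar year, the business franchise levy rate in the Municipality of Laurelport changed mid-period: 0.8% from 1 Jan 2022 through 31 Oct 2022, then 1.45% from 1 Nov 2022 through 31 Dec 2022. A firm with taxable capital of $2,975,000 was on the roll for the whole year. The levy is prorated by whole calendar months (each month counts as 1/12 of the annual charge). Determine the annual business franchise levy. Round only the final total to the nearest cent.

1 Jan – 31 Oct 2022: 10 months at 0.8% → $2,975,000 × 0.8% × 10/12 = $19,833.3333
1 Nov – 31 Dec 2022: 2 months at 1.45% → $2,975,000 × 1.45% × 2/12 = $7,189.5833
Total = $27,022.9167

$27,022.92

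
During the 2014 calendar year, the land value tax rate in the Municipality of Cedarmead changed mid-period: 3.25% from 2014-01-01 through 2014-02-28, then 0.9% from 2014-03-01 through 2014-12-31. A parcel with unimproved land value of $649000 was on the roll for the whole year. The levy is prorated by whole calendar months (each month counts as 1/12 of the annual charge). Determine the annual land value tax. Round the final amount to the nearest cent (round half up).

$8382.92

2014-01-01 to 2014-02-28: 2 months at 3.25% → $649000 × 3.25% × 2/12 = $3515.4167
2014-03-01 to 2014-12-31: 10 months at 0.9% → $649000 × 0.9% × 10/12 = $4867.5000
Total = $8382.9167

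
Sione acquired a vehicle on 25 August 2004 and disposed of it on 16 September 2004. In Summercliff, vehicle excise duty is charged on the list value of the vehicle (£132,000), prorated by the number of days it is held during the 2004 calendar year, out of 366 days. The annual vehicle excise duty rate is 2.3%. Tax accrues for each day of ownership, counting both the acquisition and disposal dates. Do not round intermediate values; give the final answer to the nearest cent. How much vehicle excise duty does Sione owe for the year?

Days held (25 August – 16 September 2004): 23 out of 366
Tax = £132,000 × 2.3% × 23/366 = £190.7869

£190.79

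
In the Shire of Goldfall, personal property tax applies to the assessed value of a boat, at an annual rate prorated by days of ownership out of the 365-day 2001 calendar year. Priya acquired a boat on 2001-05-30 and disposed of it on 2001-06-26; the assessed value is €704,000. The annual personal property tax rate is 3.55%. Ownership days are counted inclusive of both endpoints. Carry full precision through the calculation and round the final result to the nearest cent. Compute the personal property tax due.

€1,917.19

Days held (2001-05-30 to 2001-06-26): 28 out of 365
Tax = €704,000 × 3.55% × 28/365 = €1,917.1945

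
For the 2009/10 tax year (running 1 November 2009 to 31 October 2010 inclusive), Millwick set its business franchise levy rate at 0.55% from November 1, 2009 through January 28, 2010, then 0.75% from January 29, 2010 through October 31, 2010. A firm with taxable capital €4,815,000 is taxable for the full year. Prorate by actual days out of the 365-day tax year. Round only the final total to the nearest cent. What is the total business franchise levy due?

November 1, 2009 – January 28, 2010: 89 days at 0.55% → €4,815,000 × 0.55% × 89/365 = €6,457.3767
January 29 – October 31, 2010: 276 days at 0.75% → €4,815,000 × 0.75% × 276/365 = €27,306.9863
Total = €33,764.3630

€33,764.36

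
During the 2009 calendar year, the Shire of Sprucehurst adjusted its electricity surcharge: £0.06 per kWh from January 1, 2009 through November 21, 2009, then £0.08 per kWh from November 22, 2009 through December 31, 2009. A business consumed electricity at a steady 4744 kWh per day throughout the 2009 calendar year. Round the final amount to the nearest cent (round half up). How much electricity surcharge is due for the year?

January 1 – November 21, 2009: 325 days × 4744 kWh/day = 1,541,800 kWh at £0.06/kWh → £92,508.00
November 22 – December 31, 2009: 40 days × 4744 kWh/day = 189,760 kWh at £0.08/kWh → £15,180.80

£107,688.80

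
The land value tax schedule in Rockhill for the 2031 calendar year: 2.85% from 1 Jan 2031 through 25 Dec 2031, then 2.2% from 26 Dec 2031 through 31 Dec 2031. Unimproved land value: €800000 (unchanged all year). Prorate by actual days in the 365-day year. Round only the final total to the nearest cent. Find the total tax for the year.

€22714.52

1 Jan – 25 Dec 2031: 359 days at 2.85% → €800000 × 2.85% × 359/365 = €22425.2055
26 Dec – 31 Dec 2031: 6 days at 2.2% → €800000 × 2.2% × 6/365 = €289.3151
Total = €22714.5205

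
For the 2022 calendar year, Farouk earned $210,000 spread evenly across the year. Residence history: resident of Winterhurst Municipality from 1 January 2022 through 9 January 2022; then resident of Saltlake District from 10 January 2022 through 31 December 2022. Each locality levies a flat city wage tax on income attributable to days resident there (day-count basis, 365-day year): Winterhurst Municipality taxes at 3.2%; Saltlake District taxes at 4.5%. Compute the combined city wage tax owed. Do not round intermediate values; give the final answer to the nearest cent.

$9,382.68

Winterhurst Municipality, 1 January – 9 January 2022: 9 days → $210,000 × 3.2% × 9/365 = $165.6986
Saltlake District, 10 January – 31 December 2022: 356 days → $210,000 × 4.5% × 356/365 = $9,216.9863
Total = $9,382.6849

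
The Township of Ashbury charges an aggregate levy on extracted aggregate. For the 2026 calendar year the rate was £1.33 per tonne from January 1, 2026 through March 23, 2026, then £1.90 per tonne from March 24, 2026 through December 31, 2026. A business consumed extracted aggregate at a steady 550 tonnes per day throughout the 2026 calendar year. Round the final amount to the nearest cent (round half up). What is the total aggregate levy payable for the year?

£355718.00

January 1 – March 23, 2026: 82 days × 550 tonnes/day = 45,100 tonnes at £1.33/tonne → £59983.00
March 24 – December 31, 2026: 283 days × 550 tonnes/day = 155,650 tonnes at £1.90/tonne → £295735.00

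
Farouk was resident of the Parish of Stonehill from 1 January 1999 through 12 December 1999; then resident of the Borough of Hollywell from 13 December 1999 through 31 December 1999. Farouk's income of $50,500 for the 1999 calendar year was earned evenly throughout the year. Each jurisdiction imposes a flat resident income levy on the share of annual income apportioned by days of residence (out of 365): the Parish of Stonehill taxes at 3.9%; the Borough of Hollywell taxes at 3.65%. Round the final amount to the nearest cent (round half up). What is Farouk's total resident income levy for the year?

The Parish of Stonehill, 1 January – 12 December 1999: 346 days → $50,500 × 3.9% × 346/365 = $1,866.9781
The Borough of Hollywell, 13 December – 31 December 1999: 19 days → $50,500 × 3.65% × 19/365 = $95.9500
Total = $1,962.9281

$1,962.93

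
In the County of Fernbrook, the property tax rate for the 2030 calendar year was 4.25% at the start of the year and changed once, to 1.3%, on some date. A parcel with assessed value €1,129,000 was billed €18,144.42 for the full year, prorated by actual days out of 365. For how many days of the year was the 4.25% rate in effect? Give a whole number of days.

Let d = days at the first rate; then 365 − d days at the second rate.
€1,129,000 × [4.25%·d + 1.3%·(365−d)] / 365 = €18,144.42
Solving gives d = 38, so the new rate took effect on 8 February 2030.

38 days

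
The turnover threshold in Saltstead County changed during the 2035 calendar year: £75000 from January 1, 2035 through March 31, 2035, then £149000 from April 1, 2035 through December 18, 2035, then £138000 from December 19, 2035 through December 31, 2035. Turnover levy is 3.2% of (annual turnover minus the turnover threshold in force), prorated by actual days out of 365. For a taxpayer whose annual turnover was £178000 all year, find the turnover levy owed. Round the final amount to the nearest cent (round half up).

£1524.43

January 1 – March 31, 2035: 90 days, exemption £75000 → (£178000 − £75000) × 3.2% × 90/365 = £812.7123
April 1 – December 18, 2035: 262 days, exemption £149000 → (£178000 − £149000) × 3.2% × 262/365 = £666.1260
December 19 – December 31, 2035: 13 days, exemption £138000 → (£178000 − £138000) × 3.2% × 13/365 = £45.5890
Total = £1524.4274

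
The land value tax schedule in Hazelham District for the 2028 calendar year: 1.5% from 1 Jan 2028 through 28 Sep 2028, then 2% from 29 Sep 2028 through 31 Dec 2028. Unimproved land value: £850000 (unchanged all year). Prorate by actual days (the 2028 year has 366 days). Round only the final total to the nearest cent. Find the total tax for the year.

1 Jan – 28 Sep 2028: 272 days at 1.5% → £850000 × 1.5% × 272/366 = £9475.4098
29 Sep – 31 Dec 2028: 94 days at 2% → £850000 × 2% × 94/366 = £4366.1202
Total = £13841.5301

£13841.53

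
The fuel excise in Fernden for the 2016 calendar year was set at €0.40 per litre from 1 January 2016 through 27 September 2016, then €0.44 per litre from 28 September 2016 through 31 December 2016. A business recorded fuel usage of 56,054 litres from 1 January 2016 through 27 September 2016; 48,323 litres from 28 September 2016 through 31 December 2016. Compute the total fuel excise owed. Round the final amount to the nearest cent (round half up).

€43683.72

1 January – 27 September 2016: 56,054 litres at €0.40/litre → €22421.60
28 September – 31 December 2016: 48,323 litres at €0.44/litre → €21262.12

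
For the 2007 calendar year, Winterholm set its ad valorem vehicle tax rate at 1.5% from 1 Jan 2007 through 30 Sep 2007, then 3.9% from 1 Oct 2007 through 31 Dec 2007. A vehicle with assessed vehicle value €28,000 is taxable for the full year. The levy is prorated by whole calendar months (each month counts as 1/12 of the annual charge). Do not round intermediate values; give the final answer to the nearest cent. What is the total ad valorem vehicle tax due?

€588.00

1 Jan – 30 Sep 2007: 9 months at 1.5% → €28,000 × 1.5% × 9/12 = €315.0000
1 Oct – 31 Dec 2007: 3 months at 3.9% → €28,000 × 3.9% × 3/12 = €273.0000
Total = €588.0000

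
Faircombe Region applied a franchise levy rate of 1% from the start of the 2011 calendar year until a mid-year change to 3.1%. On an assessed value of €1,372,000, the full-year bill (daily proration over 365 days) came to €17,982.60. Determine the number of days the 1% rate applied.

Let d = days at the first rate; then 365 − d days at the second rate.
€1,372,000 × [1%·d + 3.1%·(365−d)] / 365 = €17,982.60
Solving gives d = 311, so the new rate took effect on November 8, 2011.

311 days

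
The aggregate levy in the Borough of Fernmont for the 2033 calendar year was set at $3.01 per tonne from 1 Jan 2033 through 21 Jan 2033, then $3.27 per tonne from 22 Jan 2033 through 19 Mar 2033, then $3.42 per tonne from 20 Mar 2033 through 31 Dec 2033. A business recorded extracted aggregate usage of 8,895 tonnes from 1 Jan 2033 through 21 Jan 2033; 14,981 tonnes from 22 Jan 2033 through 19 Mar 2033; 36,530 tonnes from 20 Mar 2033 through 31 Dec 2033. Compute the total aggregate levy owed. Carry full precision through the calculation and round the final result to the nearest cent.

1 Jan – 21 Jan 2033: 8,895 tonnes at $3.01/tonne → $26,773.95
22 Jan – 19 Mar 2033: 14,981 tonnes at $3.27/tonne → $48,987.87
20 Mar – 31 Dec 2033: 36,530 tonnes at $3.42/tonne → $124,932.60

$200,694.42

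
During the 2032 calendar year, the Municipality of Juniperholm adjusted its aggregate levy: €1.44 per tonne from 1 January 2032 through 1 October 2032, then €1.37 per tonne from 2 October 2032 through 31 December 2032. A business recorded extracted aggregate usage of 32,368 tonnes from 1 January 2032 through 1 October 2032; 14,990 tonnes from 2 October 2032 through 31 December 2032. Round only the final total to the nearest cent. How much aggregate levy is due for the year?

1 January – 1 October 2032: 32,368 tonnes at €1.44/tonne → €46,609.92
2 October – 31 December 2032: 14,990 tonnes at €1.37/tonne → €20,536.30

€67,146.22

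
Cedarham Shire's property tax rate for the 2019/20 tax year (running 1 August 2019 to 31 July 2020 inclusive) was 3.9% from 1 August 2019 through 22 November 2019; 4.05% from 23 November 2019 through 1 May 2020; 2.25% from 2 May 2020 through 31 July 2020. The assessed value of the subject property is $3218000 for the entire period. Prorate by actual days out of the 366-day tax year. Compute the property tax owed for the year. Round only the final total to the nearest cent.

$114423.64

1 August – 22 November 2019: 114 days at 3.9% → $3218000 × 3.9% × 114/366 = $39090.7869
23 November 2019 – 1 May 2020: 161 days at 4.05% → $3218000 × 4.05% × 161/366 = $57330.5164
2 May – 31 July 2020: 91 days at 2.25% → $3218000 × 2.25% × 91/366 = $18002.3361
Total = $114423.6393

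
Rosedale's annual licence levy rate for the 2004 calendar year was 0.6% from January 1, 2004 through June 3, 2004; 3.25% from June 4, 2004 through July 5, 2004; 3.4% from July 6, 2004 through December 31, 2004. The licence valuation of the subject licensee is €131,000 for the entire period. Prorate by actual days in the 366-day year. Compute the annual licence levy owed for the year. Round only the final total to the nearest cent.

€2,883.43

January 1 – June 3, 2004: 155 days at 0.6% → €131,000 × 0.6% × 155/366 = €332.8689
June 4 – July 5, 2004: 32 days at 3.25% → €131,000 × 3.25% × 32/366 = €372.2404
July 6 – December 31, 2004: 179 days at 3.4% → €131,000 × 3.4% × 179/366 = €2,178.3224
Total = €2,883.4317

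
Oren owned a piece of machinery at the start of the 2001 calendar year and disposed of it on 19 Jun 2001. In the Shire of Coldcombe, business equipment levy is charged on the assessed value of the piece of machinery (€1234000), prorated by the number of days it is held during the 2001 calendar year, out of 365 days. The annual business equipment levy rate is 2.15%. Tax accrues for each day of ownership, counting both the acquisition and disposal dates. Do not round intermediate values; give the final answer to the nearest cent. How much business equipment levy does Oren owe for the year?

€12356.90

Days held (1 Jan – 19 Jun 2001): 170 out of 365
Tax = €1234000 × 2.15% × 170/365 = €12356.9041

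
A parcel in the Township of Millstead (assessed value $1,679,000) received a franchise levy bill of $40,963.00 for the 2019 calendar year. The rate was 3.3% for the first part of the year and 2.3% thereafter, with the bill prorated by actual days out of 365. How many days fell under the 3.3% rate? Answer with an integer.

Let d = days at the first rate; then 365 − d days at the second rate.
$1,679,000 × [3.3%·d + 2.3%·(365−d)] / 365 = $40,963.00
Solving gives d = 51, so the new rate took effect on 21 February 2019.

51 days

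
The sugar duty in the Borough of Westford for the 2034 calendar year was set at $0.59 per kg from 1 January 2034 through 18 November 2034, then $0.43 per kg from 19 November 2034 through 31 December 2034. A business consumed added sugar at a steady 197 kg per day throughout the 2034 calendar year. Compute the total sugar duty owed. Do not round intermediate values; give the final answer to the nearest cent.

1 January – 18 November 2034: 322 days × 197 kg/day = 63,434 kg at $0.59/kg → $37426.06
19 November – 31 December 2034: 43 days × 197 kg/day = 8,471 kg at $0.43/kg → $3642.53

$41068.59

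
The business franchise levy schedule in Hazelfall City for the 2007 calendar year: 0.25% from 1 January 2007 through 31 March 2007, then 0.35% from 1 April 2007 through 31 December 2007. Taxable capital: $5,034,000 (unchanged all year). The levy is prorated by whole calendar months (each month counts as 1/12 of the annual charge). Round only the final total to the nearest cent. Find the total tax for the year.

$16,360.50

1 January – 31 March 2007: 3 months at 0.25% → $5,034,000 × 0.25% × 3/12 = $3,146.2500
1 April – 31 December 2007: 9 months at 0.35% → $5,034,000 × 0.35% × 9/12 = $13,214.2500
Total = $16,360.5000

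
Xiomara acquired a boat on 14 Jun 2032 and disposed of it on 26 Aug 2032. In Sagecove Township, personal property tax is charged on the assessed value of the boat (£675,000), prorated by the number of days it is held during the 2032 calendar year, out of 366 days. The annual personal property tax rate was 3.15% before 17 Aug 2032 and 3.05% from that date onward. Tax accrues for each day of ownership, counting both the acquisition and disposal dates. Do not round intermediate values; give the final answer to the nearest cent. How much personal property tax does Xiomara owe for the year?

14 Jun – 16 Aug 2032: 64 days at 3.15% → £675,000 × 3.15% × 64/366 = £3,718.0328
17 Aug – 26 Aug 2032: 10 days at 3.05% → £675,000 × 3.05% × 10/366 = £562.5000
Total = £4,280.5328

£4,280.53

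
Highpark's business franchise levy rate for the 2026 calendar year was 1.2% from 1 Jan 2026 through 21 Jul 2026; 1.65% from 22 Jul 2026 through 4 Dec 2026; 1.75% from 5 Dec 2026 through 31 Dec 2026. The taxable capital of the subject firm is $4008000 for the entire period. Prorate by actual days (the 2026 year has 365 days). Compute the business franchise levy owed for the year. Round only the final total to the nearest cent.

$56446.92

1 Jan – 21 Jul 2026: 202 days at 1.2% → $4008000 × 1.2% × 202/365 = $26617.5123
22 Jul – 4 Dec 2026: 136 days at 1.65% → $4008000 × 1.65% × 136/365 = $24640.9644
5 Dec – 31 Dec 2026: 27 days at 1.75% → $4008000 × 1.75% × 27/365 = $5188.4384
Total = $56446.9151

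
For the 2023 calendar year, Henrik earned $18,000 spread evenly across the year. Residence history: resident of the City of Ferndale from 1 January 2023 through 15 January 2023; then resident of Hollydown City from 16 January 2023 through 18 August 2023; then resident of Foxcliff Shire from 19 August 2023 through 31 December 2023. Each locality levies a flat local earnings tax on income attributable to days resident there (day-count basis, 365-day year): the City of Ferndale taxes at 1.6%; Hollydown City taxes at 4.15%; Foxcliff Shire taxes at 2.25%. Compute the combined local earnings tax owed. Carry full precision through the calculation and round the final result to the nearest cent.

$601.64

The City of Ferndale, 1 January – 15 January 2023: 15 days → $18,000 × 1.6% × 15/365 = $11.8356
Hollydown City, 16 January – 18 August 2023: 215 days → $18,000 × 4.15% × 215/365 = $440.0137
Foxcliff Shire, 19 August – 31 December 2023: 135 days → $18,000 × 2.25% × 135/365 = $149.7945
Total = $601.6438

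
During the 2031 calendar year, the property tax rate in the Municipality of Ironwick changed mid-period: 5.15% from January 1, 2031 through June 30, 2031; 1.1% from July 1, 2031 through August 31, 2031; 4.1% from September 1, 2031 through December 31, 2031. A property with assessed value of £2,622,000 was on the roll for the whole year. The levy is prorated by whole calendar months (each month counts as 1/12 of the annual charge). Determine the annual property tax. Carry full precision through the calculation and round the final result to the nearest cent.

January 1 – June 30, 2031: 6 months at 5.15% → £2,622,000 × 5.15% × 6/12 = £67,516.5000
July 1 – August 31, 2031: 2 months at 1.1% → £2,622,000 × 1.1% × 2/12 = £4,807.0000
September 1 – December 31, 2031: 4 months at 4.1% → £2,622,000 × 4.1% × 4/12 = £35,834.0000
Total = £108,157.5000

£108,157.50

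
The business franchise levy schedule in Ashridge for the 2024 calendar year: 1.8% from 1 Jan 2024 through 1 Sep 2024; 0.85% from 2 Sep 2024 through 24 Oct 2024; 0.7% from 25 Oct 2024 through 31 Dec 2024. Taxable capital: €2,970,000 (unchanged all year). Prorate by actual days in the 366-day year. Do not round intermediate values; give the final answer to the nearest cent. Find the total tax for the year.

1 Jan – 1 Sep 2024: 245 days at 1.8% → €2,970,000 × 1.8% × 245/366 = €35,786.0656
2 Sep – 24 Oct 2024: 53 days at 0.85% → €2,970,000 × 0.85% × 53/366 = €3,655.6967
25 Oct – 31 Dec 2024: 68 days at 0.7% → €2,970,000 × 0.7% × 68/366 = €3,862.6230
Total = €43,304.3852

€43,304.39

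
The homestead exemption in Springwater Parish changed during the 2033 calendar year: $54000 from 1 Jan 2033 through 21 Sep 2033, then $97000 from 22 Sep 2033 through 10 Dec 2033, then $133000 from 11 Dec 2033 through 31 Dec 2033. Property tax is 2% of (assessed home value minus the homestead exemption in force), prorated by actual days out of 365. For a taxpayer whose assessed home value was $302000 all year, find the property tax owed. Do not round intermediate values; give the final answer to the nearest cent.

$4680.60

1 Jan – 21 Sep 2033: 264 days, exemption $54000 → ($302000 − $54000) × 2% × 264/365 = $3587.5068
22 Sep – 10 Dec 2033: 80 days, exemption $97000 → ($302000 − $97000) × 2% × 80/365 = $898.6301
11 Dec – 31 Dec 2033: 21 days, exemption $133000 → ($302000 − $133000) × 2% × 21/365 = $194.4658
Total = $4680.6027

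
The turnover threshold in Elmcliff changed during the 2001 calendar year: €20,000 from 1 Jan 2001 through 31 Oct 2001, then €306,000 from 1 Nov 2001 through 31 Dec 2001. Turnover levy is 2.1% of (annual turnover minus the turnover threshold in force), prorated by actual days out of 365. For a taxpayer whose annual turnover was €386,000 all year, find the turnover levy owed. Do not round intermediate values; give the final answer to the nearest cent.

1 Jan – 31 Oct 2001: 304 days, exemption €20,000 → (€386,000 − €20,000) × 2.1% × 304/365 = €6,401.4904
1 Nov – 31 Dec 2001: 61 days, exemption €306,000 → (€386,000 − €306,000) × 2.1% × 61/365 = €280.7671
Total = €6,682.2575

€6,682.26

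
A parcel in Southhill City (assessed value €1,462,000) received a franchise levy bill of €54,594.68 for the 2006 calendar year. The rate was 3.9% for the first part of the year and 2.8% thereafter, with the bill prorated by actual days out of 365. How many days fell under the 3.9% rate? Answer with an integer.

Let d = days at the first rate; then 365 − d days at the second rate.
€1,462,000 × [3.9%·d + 2.8%·(365−d)] / 365 = €54,594.68
Solving gives d = 310, so the new rate took effect on November 7, 2006.

310 days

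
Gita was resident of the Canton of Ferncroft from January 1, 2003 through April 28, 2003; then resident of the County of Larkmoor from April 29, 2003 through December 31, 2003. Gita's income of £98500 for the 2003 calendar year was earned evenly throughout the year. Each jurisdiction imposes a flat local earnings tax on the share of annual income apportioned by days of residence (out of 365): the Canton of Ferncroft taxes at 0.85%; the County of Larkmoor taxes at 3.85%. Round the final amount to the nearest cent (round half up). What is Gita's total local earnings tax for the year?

The Canton of Ferncroft, January 1 – April 28, 2003: 118 days → £98500 × 0.85% × 118/365 = £270.6726
The County of Larkmoor, April 29 – December 31, 2003: 247 days → £98500 × 3.85% × 247/365 = £2566.2623
Total = £2836.9349

£2836.93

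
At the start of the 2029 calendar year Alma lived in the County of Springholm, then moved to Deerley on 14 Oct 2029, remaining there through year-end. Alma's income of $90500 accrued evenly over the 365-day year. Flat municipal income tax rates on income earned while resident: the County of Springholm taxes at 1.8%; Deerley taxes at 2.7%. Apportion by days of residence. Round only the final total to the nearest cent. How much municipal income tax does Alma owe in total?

The County of Springholm, 1 Jan – 13 Oct 2029: 286 days → $90500 × 1.8% × 286/365 = $1276.4219
Deerley, 14 Oct – 31 Dec 2029: 79 days → $90500 × 2.7% × 79/365 = $528.8671
Total = $1805.2890

$1805.29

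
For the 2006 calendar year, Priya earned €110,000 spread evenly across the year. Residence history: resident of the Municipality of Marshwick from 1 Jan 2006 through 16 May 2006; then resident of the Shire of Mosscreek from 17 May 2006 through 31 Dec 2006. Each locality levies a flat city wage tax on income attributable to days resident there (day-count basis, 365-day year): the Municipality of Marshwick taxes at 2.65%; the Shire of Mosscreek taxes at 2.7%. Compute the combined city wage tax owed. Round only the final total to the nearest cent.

€2,949.51

The Municipality of Marshwick, 1 Jan – 16 May 2006: 136 days → €110,000 × 2.65% × 136/365 = €1,086.1370
The Shire of Mosscreek, 17 May – 31 Dec 2006: 229 days → €110,000 × 2.7% × 229/365 = €1,863.3699
Total = €2,949.5068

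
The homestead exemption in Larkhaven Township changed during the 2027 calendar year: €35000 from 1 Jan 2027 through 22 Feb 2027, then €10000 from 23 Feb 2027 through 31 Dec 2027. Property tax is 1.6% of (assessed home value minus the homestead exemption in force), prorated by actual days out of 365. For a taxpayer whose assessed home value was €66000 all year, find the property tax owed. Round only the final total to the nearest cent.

1 Jan – 22 Feb 2027: 53 days, exemption €35000 → (€66000 − €35000) × 1.6% × 53/365 = €72.0219
23 Feb – 31 Dec 2027: 312 days, exemption €10000 → (€66000 − €10000) × 1.6% × 312/365 = €765.8959
Total = €837.9178

€837.92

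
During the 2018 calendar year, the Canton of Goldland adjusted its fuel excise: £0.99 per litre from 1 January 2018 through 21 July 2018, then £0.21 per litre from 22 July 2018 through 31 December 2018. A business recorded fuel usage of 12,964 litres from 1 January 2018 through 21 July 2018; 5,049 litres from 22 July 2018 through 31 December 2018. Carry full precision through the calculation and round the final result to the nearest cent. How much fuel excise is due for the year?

£13894.65

1 January – 21 July 2018: 12,964 litres at £0.99/litre → £12834.36
22 July – 31 December 2018: 5,049 litres at £0.21/litre → £1060.29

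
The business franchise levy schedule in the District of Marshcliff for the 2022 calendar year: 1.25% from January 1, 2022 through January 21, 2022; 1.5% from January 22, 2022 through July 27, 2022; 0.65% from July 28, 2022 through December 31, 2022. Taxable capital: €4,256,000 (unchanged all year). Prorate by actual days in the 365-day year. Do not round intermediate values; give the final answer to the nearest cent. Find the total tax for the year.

January 1 – January 21, 2022: 21 days at 1.25% → €4,256,000 × 1.25% × 21/365 = €3,060.8219
January 22 – July 27, 2022: 187 days at 1.5% → €4,256,000 × 1.5% × 187/365 = €32,707.0685
July 28 – December 31, 2022: 157 days at 0.65% → €4,256,000 × 0.65% × 157/365 = €11,899.3096
Total = €47,667.2000

€47,667.20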